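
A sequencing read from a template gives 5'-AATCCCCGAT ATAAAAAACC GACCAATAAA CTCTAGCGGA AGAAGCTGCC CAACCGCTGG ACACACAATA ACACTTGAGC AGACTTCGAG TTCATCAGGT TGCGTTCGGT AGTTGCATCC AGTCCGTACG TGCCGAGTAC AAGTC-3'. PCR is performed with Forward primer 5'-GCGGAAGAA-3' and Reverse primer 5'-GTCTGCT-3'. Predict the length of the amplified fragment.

Forward primer GCGGAAGAA is found on the top strand at positions 36–44.
Reverse complement of the reverse primer: AGCAGAC. This occurs on the top strand at positions 78–84.
Amplicon spans positions 36–84: 49 bp.

49 bp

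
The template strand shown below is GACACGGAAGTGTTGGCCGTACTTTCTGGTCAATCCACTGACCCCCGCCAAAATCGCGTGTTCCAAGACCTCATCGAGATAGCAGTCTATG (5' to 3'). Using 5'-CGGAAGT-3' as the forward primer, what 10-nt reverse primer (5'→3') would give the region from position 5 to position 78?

The product's 3' end on the top strand is position 78.
The reverse primer anneals to the top strand over positions 69–78, i.e. to CCTCATCGAG.
Its sequence written 5'→3' is the reverse complement: CTCGATGAGG.

5'-CTCGATGAGG-3'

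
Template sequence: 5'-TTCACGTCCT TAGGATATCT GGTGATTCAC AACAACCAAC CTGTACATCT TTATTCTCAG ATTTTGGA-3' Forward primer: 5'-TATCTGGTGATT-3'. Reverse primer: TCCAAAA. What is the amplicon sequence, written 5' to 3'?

5'-TATCTGGTGATTCACAACAACCAACCTGTACATCTTTATTCTCAGATTTTGGA-3'

The forward primer matches the template at positions 16–27.
Reverse complement of the reverse primer: TTTTGGA. This occurs on the top strand at positions 62–68.
The product is the template from position 16 through 68 (53 bp).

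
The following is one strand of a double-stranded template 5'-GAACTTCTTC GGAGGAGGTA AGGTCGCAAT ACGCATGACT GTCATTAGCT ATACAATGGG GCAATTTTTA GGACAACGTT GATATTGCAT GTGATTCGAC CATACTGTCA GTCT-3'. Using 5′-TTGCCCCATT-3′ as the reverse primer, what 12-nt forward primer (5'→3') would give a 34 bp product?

5'-ACGCATGACTGT-3'

The reverse primer's reverse complement AATGGGGCAA matches the template at positions 55–64, so the product ends at position 64.
A 34 bp product then starts at position 64 − 34 + 1 = 31.
The forward primer is identical to the top strand there: ACGCATGACTGT.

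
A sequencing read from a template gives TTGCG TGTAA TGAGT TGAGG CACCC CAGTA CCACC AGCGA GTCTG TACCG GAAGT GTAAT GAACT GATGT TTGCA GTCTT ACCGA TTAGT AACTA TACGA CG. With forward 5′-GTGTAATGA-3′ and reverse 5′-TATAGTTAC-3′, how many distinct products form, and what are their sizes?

The forward primer GTGTAATGA matches the top strand at positions 5–13, 54–62.
The reverse primer's reverse complement is GTAACTATA, matching at positions 89–97.
Each forward site pairs with the reverse site to give a product ending at position 97: sizes 93, 44 bp.

Two products: 93 bp, 44 bp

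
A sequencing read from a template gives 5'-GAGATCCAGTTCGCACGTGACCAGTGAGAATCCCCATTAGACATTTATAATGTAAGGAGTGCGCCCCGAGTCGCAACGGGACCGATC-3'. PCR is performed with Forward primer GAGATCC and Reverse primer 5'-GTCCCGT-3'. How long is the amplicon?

The forward primer matches the template at positions 1–7.
The reverse primer's reverse complement is ACGGGAC, which matches the template at positions 76–82.
The product runs from position 1 to position 82, so its length is 82 − 1 + 1 = 82 bp.

82 bp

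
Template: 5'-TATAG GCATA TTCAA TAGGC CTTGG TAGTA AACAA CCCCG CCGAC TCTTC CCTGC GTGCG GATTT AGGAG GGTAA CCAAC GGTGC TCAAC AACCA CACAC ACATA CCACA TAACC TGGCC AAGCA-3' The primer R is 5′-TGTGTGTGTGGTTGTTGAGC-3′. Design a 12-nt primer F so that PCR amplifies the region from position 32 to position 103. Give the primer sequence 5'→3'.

5'-ACAACCCCGCCG-3'

The reverse primer's reverse complement GCTCAACAACCACACACACA matches the template at positions 84–103; the product starts at position 32.
The forward primer is identical to the top strand over positions 32–43: ACAACCCCGCCG.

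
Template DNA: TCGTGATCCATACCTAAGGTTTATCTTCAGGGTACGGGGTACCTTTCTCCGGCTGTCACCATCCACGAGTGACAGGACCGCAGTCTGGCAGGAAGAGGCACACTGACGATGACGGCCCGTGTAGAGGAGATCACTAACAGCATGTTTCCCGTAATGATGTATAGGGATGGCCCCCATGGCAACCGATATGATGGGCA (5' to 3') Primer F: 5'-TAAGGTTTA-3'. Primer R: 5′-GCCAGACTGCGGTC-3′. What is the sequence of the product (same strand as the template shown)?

Scanning the template, TAAGGTTTA occurs at positions 15–23; this primer anneals to the bottom strand there with its 3' end pointing downstream.
Reverse complement of the reverse primer: GACCGCAGTCTGGC. This occurs on the top strand at positions 76–89.
The product is the template from position 15 through 89 (75 bp).

5'-TAAGGTTTATCTTCAGGGTACGGGGTACCTTTCTCCGGCTGTCACCATCCACGAGTGACAGGACCGCAGTCTGGC-3'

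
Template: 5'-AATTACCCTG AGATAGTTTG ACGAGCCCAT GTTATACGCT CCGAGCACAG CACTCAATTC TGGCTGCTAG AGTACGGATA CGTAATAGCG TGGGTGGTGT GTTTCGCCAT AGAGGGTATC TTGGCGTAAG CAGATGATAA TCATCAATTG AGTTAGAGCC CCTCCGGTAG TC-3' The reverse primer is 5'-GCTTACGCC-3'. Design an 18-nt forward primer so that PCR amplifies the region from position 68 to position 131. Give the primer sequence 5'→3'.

The reverse primer's reverse complement GGCGTAAGC matches the template at positions 123–131; the product starts at position 68.
The forward primer is identical to the top strand over positions 68–85: TAGAGTACGGATACGTAA.

5'-TAGAGTACGGATACGTAA-3'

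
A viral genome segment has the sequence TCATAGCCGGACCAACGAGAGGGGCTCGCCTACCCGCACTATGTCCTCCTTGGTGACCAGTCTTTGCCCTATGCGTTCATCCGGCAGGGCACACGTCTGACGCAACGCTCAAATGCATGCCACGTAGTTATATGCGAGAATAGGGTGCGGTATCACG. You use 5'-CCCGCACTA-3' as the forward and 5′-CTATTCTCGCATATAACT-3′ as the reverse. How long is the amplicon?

111 bp

The forward primer matches the template at positions 33–41.
Reverse complement of the reverse primer: AGTTATATGCGAGAATAG. This occurs on the top strand at positions 126–143.
The product runs from position 33 to position 143, so its length is 143 − 33 + 1 = 111 bp.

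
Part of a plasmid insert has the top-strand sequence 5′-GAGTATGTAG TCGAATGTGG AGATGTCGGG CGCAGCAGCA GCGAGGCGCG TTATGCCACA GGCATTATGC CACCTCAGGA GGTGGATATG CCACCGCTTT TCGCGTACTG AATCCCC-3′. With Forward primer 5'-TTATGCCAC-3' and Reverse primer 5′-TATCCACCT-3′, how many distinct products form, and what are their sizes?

The forward primer TTATGCCAC matches the top strand at positions 51–59, 65–73.
The reverse primer's reverse complement is AGGTGGATA, matching at positions 80–88.
Each forward site pairs with the reverse site to give a product ending at position 88: sizes 38, 24 bp.

Two products: 38 bp, 24 bp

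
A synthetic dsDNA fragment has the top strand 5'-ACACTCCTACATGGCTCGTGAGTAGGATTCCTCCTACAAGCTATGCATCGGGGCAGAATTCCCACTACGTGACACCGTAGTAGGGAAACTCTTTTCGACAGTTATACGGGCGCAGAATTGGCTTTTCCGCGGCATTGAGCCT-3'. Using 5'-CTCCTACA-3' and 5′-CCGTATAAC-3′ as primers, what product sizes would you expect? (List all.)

The forward primer CTCCTACA matches the top strand at positions 4–11, 31–38.
The reverse primer's reverse complement is GTTATACGG, matching at positions 101–109.
Each forward site pairs with the reverse site to give a product ending at position 109: sizes 106, 79 bp.

106 bp, 79 bp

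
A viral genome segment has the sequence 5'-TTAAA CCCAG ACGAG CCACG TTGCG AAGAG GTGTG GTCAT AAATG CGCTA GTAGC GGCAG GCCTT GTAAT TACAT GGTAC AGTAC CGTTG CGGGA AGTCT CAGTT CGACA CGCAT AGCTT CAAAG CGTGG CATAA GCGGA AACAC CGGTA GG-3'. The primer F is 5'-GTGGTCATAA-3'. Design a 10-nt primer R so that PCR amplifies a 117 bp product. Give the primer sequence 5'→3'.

The forward primer binds at positions 33–42, so a 117 bp product ends at position 33 + 117 − 1 = 149.
The reverse primer anneals to the top strand over positions 140–149, i.e. to AAACACCGGT.
Its sequence written 5'→3' is the reverse complement: ACCGGTGTTT.

5'-ACCGGTGTTT-3'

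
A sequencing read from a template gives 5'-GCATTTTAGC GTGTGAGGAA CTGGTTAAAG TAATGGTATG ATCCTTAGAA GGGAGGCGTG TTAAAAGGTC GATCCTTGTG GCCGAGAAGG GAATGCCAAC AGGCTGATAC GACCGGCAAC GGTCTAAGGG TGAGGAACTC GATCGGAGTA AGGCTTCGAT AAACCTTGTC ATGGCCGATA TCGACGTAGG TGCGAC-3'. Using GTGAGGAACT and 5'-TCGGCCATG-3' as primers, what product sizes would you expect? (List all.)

The forward primer GTGAGGAACT matches the top strand at positions 13–22, 130–139.
The reverse primer's reverse complement is CATGGCCGA, matching at positions 170–178.
Each forward site pairs with the reverse site to give a product ending at position 178: sizes 166, 49 bp.

166 bp, 49 bp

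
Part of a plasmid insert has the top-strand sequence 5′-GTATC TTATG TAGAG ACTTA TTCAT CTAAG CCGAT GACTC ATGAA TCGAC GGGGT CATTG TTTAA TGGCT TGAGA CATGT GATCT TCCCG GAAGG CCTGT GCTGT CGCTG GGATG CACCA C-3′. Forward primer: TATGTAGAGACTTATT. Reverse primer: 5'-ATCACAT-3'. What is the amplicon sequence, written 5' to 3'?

5'-TATGTAGAGACTTATTCATCTAAGCCGATGACTCATGAATCGACGGGGTCATTGTTTAATGGCTTGAGACATGTGAT-3'

Scanning the template, TATGTAGAGACTTATT occurs at positions 7–22; this primer anneals to the bottom strand there with its 3' end pointing downstream.
The reverse primer's reverse complement is ATGTGAT, which matches the template at positions 77–83.
The product is the template from position 7 through 83 (77 bp).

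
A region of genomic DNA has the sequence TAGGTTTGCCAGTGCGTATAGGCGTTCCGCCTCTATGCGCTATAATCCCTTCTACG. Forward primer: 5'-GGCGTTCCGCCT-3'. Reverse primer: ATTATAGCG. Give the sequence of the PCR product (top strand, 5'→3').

Scanning the template, GGCGTTCCGCCT occurs at positions 21–32; this primer anneals to the bottom strand there with its 3' end pointing downstream.
Taking the reverse complement of ATTATAGCG gives CGCTATAAT, found at positions 38–46 on the template; the primer anneals here to the top strand with its 3' end pointing upstream.
The product is the template from position 21 through 46 (26 bp).

5'-GGCGTTCCGCCTCTATGCGCTATAAT-3'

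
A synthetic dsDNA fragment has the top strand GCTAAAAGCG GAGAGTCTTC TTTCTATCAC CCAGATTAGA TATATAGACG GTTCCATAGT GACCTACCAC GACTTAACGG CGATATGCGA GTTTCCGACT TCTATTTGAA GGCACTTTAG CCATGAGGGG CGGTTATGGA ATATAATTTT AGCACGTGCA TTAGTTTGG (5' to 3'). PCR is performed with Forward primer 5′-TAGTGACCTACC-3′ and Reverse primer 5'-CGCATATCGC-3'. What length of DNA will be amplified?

33 bp

Scanning the template, TAGTGACCTACC occurs at positions 57–68; this primer anneals to the bottom strand there with its 3' end pointing downstream.
Taking the reverse complement of CGCATATCGC gives GCGATATGCG, found at positions 80–89 on the template; the primer anneals here to the top strand with its 3' end pointing upstream.
Amplicon spans positions 57–89: 33 bp.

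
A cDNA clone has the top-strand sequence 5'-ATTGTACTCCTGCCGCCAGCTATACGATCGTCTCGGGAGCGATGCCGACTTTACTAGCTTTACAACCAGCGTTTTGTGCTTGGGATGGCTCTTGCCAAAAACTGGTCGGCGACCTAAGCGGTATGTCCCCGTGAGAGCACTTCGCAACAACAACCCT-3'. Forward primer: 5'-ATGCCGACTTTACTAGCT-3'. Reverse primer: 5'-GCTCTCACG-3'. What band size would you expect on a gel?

Scanning the template, ATGCCGACTTTACTAGCT occurs at positions 42–59; this primer anneals to the bottom strand there with its 3' end pointing downstream.
Taking the reverse complement of GCTCTCACG gives CGTGAGAGC, found at positions 130–138 on the template; the primer anneals here to the top strand with its 3' end pointing upstream.
Product length = (reverse-primer end) − (forward-primer start) + 1 = 138 − 42 + 1 = 97 bp.

97 bp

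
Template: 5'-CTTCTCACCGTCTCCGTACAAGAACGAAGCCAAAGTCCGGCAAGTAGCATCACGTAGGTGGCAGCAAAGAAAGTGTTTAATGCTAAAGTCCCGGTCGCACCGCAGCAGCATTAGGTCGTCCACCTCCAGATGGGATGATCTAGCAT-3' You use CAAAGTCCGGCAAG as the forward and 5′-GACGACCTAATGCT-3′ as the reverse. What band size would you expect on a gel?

Scanning the template, CAAAGTCCGGCAAG occurs at positions 31–44; this primer anneals to the bottom strand there with its 3' end pointing downstream.
Taking the reverse complement of GACGACCTAATGCT gives AGCATTAGGTCGTC, found at positions 107–120 on the template; the primer anneals here to the top strand with its 3' end pointing upstream.
Amplicon spans positions 31–120: 90 bp.

90 bp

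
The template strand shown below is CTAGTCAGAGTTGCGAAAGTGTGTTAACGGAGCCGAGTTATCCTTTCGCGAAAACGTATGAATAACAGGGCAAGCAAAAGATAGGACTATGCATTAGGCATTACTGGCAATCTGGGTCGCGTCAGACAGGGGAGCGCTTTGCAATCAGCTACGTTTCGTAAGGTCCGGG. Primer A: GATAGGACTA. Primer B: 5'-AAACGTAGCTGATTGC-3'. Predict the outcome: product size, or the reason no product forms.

Yes — a 77 bp product.

Primer A (GATAGGACTA) matches the top strand at positions 80–89; it acts as a forward primer.
Primer B's reverse complement is GCAATCAGCTACGTTT, matching the top strand at positions 141–156; it acts as a reverse primer.
The 3' ends face each other across positions 80–156, giving a 77 bp product.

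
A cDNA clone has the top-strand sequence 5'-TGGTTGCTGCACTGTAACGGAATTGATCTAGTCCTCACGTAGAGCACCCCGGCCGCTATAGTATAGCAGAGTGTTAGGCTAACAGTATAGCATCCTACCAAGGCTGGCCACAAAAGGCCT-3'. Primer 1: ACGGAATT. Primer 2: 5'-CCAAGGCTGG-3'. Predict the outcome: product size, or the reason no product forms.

Primer 1 (ACGGAATT) matches the top strand at positions 17–24 (3' end points downstream).
Primer 2 (CCAAGGCTGG) also matches the top strand directly, at positions 98–107 — its reverse complement CCAGCCTTGG is not present.
Both primers anneal to the bottom strand with 3' ends pointing the same way, so neither can prime synthesis back toward the other.

No product — both primers anneal to the same strand and extend in the same direction.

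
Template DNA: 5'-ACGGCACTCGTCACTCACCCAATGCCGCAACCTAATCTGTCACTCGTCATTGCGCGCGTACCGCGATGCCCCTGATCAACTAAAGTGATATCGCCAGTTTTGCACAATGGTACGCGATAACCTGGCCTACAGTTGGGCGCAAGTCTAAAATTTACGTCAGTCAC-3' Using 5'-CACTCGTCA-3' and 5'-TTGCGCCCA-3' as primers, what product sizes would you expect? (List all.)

The forward primer CACTCGTCA matches the top strand at positions 5–13, 41–49.
The reverse primer's reverse complement is TGGGCGCAA, matching at positions 134–142.
Each forward site pairs with the reverse site to give a product ending at position 142: sizes 138, 102 bp.

138 bp, 102 bp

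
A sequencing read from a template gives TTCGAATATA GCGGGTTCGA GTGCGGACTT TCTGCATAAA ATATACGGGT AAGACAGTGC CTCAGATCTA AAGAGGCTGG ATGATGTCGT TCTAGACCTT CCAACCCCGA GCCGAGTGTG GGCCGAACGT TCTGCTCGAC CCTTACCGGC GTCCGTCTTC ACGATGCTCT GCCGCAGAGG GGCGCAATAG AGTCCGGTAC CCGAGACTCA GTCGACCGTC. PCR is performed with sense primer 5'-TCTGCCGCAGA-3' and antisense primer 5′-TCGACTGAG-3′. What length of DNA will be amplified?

The forward primer matches the template at positions 168–178.
Reverse complement of the reverse primer: CTCAGTCGA. This occurs on the top strand at positions 207–215.
The product runs from position 168 to position 215, so its length is 215 − 168 + 1 = 48 bp.

48 bp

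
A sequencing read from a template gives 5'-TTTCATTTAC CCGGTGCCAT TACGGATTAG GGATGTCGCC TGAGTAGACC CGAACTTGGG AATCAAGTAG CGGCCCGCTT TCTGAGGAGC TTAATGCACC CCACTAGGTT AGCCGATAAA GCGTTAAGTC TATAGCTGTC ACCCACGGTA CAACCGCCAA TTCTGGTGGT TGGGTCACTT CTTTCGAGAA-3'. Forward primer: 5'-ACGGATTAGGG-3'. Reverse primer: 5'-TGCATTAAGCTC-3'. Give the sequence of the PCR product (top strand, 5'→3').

5'-ACGGATTAGGGATGTCGCCTGAGTAGACCCGAACTTGGGAATCAAGTAGCGGCCCGCTTTCTGAGGAGCTTAATGCA-3'

Scanning the template, ACGGATTAGGG occurs at positions 22–32; this primer anneals to the bottom strand there with its 3' end pointing downstream.
Reverse complement of the reverse primer: GAGCTTAATGCA. This occurs on the top strand at positions 87–98.
The product is the template from position 22 through 98 (77 bp).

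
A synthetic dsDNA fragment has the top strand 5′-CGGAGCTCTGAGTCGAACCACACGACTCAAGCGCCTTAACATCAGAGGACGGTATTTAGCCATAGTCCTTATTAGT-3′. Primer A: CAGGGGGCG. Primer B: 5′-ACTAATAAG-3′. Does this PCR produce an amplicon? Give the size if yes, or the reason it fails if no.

Primer A (CAGGGGGCG) does not match the top strand, and its reverse complement CGCCCCCTG does not match either.
With no annealing site for primer A, no amplification occurs.

No product — primer A has no binding site in the template.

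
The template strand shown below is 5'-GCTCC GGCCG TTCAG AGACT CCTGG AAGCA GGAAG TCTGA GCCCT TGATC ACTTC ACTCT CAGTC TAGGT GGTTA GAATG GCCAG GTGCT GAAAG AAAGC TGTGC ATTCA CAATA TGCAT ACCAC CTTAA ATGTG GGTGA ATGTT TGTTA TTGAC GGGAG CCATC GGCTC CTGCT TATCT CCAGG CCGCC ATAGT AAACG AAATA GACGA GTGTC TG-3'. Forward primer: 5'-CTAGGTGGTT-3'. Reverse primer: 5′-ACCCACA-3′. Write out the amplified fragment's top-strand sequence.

5'-CTAGGTGGTTAGAATGGCCAGGTGCTGAAAGAAAGCTGTGCATTCACAATATGCATACCACCTTAAATGTGGGT-3'

Scanning the template, CTAGGTGGTT occurs at positions 65–74; this primer anneals to the bottom strand there with its 3' end pointing downstream.
Taking the reverse complement of ACCCACA gives TGTGGGT, found at positions 132–138 on the template; the primer anneals here to the top strand with its 3' end pointing upstream.
The product is the template from position 65 through 138 (74 bp).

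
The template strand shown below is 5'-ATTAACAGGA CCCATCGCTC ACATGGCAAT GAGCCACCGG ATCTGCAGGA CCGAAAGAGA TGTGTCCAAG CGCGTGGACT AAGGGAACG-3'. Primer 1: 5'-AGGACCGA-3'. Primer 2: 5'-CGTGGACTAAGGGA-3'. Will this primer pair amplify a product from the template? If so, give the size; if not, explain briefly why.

No product — both primers anneal to the same strand and extend in the same direction.

Primer 1 (AGGACCGA) matches the top strand at positions 47–54 (3' end points downstream).
Primer 2 (CGTGGACTAAGGGA) also matches the top strand directly, at positions 73–86 — its reverse complement TCCCTTAGTCCACG is not present.
Both primers anneal to the bottom strand with 3' ends pointing the same way, so neither can prime synthesis back toward the other.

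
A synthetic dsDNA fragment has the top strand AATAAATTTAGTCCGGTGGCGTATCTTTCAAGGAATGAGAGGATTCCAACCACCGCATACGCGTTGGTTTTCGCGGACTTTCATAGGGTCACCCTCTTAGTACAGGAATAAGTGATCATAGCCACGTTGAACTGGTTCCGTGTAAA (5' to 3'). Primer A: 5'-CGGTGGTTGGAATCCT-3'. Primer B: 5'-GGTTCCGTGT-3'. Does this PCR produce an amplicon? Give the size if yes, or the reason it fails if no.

Primer A (CGGTGGTTGGAATCCT) has reverse complement AGGATTCCAACCACCG, which matches the top strand at positions 40–55; primer A anneals to the top strand there with its 3' end pointing upstream toward position 40.
Primer B (GGTTCCGTGT) matches the top strand directly at positions 134–143; it anneals to the bottom strand with its 3' end pointing downstream toward position 143.
The 3' ends diverge (primer A extends toward position 1, primer B toward position 146), so the primers never converge on a shared product.

No product — the primers' 3' ends point away from each other.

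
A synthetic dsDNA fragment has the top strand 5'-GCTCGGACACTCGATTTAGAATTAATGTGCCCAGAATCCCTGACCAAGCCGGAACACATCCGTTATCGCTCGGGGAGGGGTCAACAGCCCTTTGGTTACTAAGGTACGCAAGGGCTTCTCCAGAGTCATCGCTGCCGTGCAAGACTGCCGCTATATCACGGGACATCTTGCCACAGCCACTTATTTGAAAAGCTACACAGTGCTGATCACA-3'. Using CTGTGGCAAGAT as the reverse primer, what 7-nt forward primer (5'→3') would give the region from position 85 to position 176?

5'-CAGCCCT-3'

The reverse primer's reverse complement ATCTTGCCACAG matches the template at positions 165–176; the product starts at position 85.
The forward primer is identical to the top strand over positions 85–91: CAGCCCT.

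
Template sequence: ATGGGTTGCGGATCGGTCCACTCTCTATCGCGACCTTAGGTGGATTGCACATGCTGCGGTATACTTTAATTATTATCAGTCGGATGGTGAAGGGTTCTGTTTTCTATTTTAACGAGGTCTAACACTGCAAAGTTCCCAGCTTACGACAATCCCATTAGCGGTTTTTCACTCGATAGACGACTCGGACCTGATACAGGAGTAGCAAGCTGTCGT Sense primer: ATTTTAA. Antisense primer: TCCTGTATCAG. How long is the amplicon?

93 bp

Forward primer ATTTTAA is found on the top strand at positions 106–112.
Taking the reverse complement of TCCTGTATCAG gives CTGATACAGGA, found at positions 188–198 on the template; the primer anneals here to the top strand with its 3' end pointing upstream.
The product runs from position 106 to position 198, so its length is 198 − 106 + 1 = 93 bp.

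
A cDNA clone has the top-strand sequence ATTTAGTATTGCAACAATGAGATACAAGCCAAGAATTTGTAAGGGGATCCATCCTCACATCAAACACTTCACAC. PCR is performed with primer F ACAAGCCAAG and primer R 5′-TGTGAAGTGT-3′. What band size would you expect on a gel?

Forward primer ACAAGCCAAG is found on the top strand at positions 24–33.
The reverse primer's reverse complement is ACACTTCACA, which matches the template at positions 64–73.
The product runs from position 24 to position 73, so its length is 73 − 24 + 1 = 50 bp.

50 bp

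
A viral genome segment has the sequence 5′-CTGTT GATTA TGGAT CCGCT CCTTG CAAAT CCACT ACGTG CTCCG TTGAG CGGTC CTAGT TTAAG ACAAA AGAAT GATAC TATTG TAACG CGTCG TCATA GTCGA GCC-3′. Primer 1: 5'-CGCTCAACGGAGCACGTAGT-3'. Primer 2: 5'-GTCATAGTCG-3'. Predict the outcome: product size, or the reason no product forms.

Primer 1 (CGCTCAACGGAGCACGTAGT) has reverse complement ACTACGTGCTCCGTTGAGCG, which matches the top strand at positions 33–52; primer 1 anneals to the top strand there with its 3' end pointing upstream toward position 33.
Primer 2 (GTCATAGTCG) matches the top strand directly at positions 95–104; it anneals to the bottom strand with its 3' end pointing downstream toward position 104.
The 3' ends diverge (primer 1 extends toward position 1, primer 2 toward position 108), so the primers never converge on a shared product.

No product — the primers' 3' ends point away from each other.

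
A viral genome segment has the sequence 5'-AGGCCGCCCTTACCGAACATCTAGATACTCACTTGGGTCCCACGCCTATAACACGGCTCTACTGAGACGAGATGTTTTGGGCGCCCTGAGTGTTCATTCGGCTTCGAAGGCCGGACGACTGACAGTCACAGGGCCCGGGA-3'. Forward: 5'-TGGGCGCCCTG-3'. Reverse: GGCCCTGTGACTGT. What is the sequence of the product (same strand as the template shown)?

The forward primer matches the template at positions 78–88.
Taking the reverse complement of GGCCCTGTGACTGT gives ACAGTCACAGGGCC, found at positions 122–135 on the template; the primer anneals here to the top strand with its 3' end pointing upstream.
The product is the template from position 78 through 135 (58 bp).

5'-TGGGCGCCCTGAGTGTTCATTCGGCTTCGAAGGCCGGACGACTGACAGTCACAGGGCC-3'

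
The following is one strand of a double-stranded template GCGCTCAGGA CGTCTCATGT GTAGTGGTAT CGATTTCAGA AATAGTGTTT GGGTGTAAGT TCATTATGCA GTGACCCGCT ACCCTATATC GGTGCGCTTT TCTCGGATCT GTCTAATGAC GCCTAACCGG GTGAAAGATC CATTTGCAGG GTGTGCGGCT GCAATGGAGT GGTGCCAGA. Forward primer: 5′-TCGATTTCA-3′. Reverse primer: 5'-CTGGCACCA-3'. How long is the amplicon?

Forward primer TCGATTTCA is found on the top strand at positions 30–38.
Reverse complement of the reverse primer: TGGTGCCAG. This occurs on the top strand at positions 170–178.
Amplicon spans positions 30–178: 149 bp.

149 bp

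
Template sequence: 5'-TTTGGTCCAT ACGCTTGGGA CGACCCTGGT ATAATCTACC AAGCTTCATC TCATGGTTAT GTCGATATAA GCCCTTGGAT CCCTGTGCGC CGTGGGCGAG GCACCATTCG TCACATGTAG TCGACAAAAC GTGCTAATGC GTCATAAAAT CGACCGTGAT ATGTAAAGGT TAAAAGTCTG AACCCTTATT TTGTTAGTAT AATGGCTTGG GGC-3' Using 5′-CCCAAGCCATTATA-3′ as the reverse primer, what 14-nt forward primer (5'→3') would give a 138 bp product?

The reverse primer's reverse complement TATAATGGCTTGGG matches the template at positions 198–211, so the product ends at position 211.
A 138 bp product then starts at position 211 − 138 + 1 = 74.
The forward primer is identical to the top strand there: CTTGGATCCCTGTG.

5'-CTTGGATCCCTGTG-3'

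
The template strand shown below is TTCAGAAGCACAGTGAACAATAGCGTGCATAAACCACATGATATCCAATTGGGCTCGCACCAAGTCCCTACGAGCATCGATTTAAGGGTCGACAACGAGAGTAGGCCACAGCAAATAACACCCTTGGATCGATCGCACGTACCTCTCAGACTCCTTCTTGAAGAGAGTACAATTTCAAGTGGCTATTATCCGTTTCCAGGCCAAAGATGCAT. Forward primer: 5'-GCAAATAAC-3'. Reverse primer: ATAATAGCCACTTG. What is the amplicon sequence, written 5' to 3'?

5'-GCAAATAACACCCTTGGATCGATCGCACGTACCTCTCAGACTCCTTCTTGAAGAGAGTACAATTTCAAGTGGCTATTAT-3'

Forward primer GCAAATAAC is found on the top strand at positions 111–119.
Reverse complement of the reverse primer: CAAGTGGCTATTAT. This occurs on the top strand at positions 176–189.
The product is the template from position 111 through 189 (79 bp).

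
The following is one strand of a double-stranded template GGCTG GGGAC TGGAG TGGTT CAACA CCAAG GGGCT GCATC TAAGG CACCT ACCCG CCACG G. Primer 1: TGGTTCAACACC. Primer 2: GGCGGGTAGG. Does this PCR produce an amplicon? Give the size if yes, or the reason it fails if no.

Primer 1 (TGGTTCAACACC) matches the top strand at positions 16–27; it acts as a forward primer.
Primer 2's reverse complement is CCTACCCGCC, matching the top strand at positions 48–57; it acts as a reverse primer.
The 3' ends face each other across positions 16–57, giving a 42 bp product.

Yes — a 42 bp product.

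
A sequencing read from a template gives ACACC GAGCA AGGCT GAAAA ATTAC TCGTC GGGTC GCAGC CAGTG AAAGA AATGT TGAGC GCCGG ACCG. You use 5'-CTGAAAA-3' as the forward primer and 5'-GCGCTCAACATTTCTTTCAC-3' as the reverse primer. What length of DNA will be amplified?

The forward primer matches the template at positions 14–20.
The reverse primer's reverse complement is GTGAAAGAAATGTTGAGCGC, which matches the template at positions 43–62.
Amplicon spans positions 14–62: 49 bp.

49 bp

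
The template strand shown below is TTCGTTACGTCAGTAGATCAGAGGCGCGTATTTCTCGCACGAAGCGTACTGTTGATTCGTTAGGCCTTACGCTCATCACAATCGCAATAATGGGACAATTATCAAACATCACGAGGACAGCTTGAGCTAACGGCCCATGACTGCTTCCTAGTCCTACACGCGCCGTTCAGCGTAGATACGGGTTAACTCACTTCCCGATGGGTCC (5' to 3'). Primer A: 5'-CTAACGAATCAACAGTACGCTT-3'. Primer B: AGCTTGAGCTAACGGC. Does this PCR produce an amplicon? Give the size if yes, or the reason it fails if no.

Primer A (CTAACGAATCAACAGTACGCTT) has reverse complement AAGCGTACTGTTGATTCGTTAG, which matches the top strand at positions 42–63; primer A anneals to the top strand there with its 3' end pointing upstream toward position 42.
Primer B (AGCTTGAGCTAACGGC) matches the top strand directly at positions 119–134; it anneals to the bottom strand with its 3' end pointing downstream toward position 134.
The 3' ends diverge (primer A extends toward position 1, primer B toward position 205), so the primers never converge on a shared product.

No product — the primers' 3' ends point away from each other.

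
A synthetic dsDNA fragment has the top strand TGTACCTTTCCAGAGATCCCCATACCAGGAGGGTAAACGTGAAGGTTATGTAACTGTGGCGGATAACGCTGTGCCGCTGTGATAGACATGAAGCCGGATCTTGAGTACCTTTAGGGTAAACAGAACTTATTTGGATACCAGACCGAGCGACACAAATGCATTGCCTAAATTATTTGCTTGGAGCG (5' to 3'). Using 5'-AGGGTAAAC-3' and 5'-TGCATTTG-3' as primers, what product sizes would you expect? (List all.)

The forward primer AGGGTAAAC matches the top strand at positions 30–38, 113–121.
The reverse primer's reverse complement is CAAATGCA, matching at positions 153–160.
Each forward site pairs with the reverse site to give a product ending at position 160: sizes 131, 48 bp.

131 bp, 48 bp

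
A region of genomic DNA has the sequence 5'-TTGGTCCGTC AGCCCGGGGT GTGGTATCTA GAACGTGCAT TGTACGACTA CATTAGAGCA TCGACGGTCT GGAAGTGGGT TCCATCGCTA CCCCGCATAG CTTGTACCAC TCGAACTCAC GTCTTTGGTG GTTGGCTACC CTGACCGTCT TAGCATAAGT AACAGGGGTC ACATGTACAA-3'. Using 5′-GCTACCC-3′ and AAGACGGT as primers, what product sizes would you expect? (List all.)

65 bp, 17 bp

The forward primer GCTACCC matches the top strand at positions 87–93, 135–141.
The reverse primer's reverse complement is ACCGTCTT, matching at positions 144–151.
Each forward site pairs with the reverse site to give a product ending at position 151: sizes 65, 17 bp.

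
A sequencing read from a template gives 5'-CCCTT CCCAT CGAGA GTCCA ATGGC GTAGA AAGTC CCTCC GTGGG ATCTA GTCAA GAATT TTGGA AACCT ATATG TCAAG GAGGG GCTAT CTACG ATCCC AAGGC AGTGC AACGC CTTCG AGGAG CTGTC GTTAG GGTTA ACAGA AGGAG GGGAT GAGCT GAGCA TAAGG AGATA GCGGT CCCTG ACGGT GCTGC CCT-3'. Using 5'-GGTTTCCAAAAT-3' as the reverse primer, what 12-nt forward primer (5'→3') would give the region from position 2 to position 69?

5'-CCTTCCCATCGA-3'

The reverse primer's reverse complement ATTTTGGAAACC matches the template at positions 58–69; the product starts at position 2.
The forward primer is identical to the top strand over positions 2–13: CCTTCCCATCGA.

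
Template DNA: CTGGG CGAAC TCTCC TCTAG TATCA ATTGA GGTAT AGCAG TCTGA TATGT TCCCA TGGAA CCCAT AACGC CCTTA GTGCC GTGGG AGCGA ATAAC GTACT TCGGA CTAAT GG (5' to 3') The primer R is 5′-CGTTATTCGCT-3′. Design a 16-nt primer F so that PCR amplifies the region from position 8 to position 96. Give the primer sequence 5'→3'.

5'-AACTCTCCTCTAGTAT-3'

The reverse primer's reverse complement AGCGAATAACG matches the template at positions 86–96; the product starts at position 8.
The forward primer is identical to the top strand over positions 8–23: AACTCTCCTCTAGTAT.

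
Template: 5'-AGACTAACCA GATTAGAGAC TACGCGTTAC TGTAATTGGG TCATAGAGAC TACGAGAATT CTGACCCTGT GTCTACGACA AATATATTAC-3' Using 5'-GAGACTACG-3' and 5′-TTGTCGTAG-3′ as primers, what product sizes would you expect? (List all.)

66 bp, 36 bp

The forward primer GAGACTACG matches the top strand at positions 16–24, 46–54.
The reverse primer's reverse complement is CTACGACAA, matching at positions 73–81.
Each forward site pairs with the reverse site to give a product ending at position 81: sizes 66, 36 bp.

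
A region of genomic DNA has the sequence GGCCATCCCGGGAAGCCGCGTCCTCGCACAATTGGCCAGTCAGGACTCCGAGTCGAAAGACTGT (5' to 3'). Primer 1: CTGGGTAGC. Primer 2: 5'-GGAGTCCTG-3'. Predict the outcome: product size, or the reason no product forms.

Primer 1 (CTGGGTAGC) does not match the top strand, and its reverse complement GCTACCCAG does not match either.
With no annealing site for primer 1, no amplification occurs.

No product — primer 1 has no binding site in the template.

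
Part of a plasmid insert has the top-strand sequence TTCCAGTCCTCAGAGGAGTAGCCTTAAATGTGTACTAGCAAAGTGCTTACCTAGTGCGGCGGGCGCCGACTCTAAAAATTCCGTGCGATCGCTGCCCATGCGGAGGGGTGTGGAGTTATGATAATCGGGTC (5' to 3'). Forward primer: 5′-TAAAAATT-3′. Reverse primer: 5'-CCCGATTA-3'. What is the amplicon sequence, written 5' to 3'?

The forward primer matches the template at positions 73–80.
The reverse primer's reverse complement is TAATCGGG, which matches the template at positions 122–129.
The product is the template from position 73 through 129 (57 bp).

5'-TAAAAATTCCGTGCGATCGCTGCCCATGCGGAGGGGTGTGGAGTTATGATAATCGGG-3'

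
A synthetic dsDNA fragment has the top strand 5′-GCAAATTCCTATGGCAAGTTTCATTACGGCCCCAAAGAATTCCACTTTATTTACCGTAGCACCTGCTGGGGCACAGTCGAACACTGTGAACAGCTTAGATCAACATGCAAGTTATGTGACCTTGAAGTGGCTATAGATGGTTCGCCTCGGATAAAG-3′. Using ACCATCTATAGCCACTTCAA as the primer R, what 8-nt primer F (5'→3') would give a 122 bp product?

The reverse primer's reverse complement TTGAAGTGGCTATAGATGGT matches the template at positions 122–141, so the product ends at position 141.
A 122 bp product then starts at position 141 − 122 + 1 = 20.
The forward primer is identical to the top strand there: TTCATTAC.

5'-TTCATTAC-3'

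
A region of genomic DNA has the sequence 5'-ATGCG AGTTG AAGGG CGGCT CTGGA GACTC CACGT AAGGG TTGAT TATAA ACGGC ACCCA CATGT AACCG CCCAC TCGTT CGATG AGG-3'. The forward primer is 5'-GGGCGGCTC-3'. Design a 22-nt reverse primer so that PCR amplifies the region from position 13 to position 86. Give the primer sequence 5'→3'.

The product's 3' end on the top strand is position 86.
The reverse primer anneals to the top strand over positions 65–86, i.e. to TAACCGCCCACTCGTTCGATGA.
Its sequence written 5'→3' is the reverse complement: TCATCGAACGAGTGGGCGGTTA.

5'-TCATCGAACGAGTGGGCGGTTA-3'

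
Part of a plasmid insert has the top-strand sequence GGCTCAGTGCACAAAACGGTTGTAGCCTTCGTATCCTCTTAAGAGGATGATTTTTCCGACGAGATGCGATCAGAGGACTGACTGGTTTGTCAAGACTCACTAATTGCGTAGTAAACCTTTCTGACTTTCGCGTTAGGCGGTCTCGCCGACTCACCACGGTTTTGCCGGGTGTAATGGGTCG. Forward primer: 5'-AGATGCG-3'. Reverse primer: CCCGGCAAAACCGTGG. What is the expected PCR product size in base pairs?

Forward primer AGATGCG is found on the top strand at positions 62–68.
Taking the reverse complement of CCCGGCAAAACCGTGG gives CCACGGTTTTGCCGGG, found at positions 154–169 on the template; the primer anneals here to the top strand with its 3' end pointing upstream.
The product runs from position 62 to position 169, so its length is 169 − 62 + 1 = 108 bp.

108 bp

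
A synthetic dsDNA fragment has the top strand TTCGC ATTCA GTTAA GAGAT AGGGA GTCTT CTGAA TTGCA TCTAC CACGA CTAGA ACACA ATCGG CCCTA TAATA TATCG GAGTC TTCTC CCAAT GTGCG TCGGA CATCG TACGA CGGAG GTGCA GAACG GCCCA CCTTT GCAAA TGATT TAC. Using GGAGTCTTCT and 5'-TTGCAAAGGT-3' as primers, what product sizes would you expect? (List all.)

The forward primer GGAGTCTTCT matches the top strand at positions 23–32, 80–89.
The reverse primer's reverse complement is ACCTTTGCAA, matching at positions 135–144.
Each forward site pairs with the reverse site to give a product ending at position 144: sizes 122, 65 bp.

122 bp, 65 bp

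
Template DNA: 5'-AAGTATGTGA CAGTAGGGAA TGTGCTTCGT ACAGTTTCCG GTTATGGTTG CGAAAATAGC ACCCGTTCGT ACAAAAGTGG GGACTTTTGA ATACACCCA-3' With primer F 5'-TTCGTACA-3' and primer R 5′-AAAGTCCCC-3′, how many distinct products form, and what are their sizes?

The forward primer TTCGTACA matches the top strand at positions 26–33, 66–73.
The reverse primer's reverse complement is GGGGACTTT, matching at positions 79–87.
Each forward site pairs with the reverse site to give a product ending at position 87: sizes 62, 22 bp.

Two products: 62 bp, 22 bp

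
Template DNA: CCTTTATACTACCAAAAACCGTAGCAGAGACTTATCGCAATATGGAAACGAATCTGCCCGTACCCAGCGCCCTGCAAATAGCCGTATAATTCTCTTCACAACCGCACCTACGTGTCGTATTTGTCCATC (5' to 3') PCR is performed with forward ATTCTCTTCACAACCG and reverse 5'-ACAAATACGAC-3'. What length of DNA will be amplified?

36 bp

Forward primer ATTCTCTTCACAACCG is found on the top strand at positions 89–104.
The reverse primer's reverse complement is GTCGTATTTGT, which matches the template at positions 114–124.
The product runs from position 89 to position 124, so its length is 124 − 89 + 1 = 36 bp.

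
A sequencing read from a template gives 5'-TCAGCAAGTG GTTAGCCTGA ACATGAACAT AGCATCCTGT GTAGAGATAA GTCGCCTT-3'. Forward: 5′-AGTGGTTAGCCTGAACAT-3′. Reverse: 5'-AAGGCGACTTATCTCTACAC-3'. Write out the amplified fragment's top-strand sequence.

5'-AGTGGTTAGCCTGAACATGAACATAGCATCCTGTGTAGAGATAAGTCGCCTT-3'

Forward primer AGTGGTTAGCCTGAACAT is found on the top strand at positions 7–24.
Reverse complement of the reverse primer: GTGTAGAGATAAGTCGCCTT. This occurs on the top strand at positions 39–58.
The product is the template from position 7 through 58 (52 bp).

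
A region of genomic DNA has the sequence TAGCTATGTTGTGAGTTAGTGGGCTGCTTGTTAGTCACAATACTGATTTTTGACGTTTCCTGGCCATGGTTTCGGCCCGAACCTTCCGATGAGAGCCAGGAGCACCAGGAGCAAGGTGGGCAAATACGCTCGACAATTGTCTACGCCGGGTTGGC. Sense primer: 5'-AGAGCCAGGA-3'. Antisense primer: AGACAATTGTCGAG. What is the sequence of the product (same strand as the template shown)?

Forward primer AGAGCCAGGA is found on the top strand at positions 92–101.
Taking the reverse complement of AGACAATTGTCGAG gives CTCGACAATTGTCT, found at positions 129–142 on the template; the primer anneals here to the top strand with its 3' end pointing upstream.
The product is the template from position 92 through 142 (51 bp).

5'-AGAGCCAGGAGCACCAGGAGCAAGGTGGGCAAATACGCTCGACAATTGTCT-3'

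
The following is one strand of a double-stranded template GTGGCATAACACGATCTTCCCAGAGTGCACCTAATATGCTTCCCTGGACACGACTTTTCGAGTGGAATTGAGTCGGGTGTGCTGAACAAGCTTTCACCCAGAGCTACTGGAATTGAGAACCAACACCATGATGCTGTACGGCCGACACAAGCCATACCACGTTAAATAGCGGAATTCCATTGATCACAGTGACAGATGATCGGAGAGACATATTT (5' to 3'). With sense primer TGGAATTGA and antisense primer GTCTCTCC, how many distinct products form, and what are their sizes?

Two products: 147 bp, 102 bp

The forward primer TGGAATTGA matches the top strand at positions 63–71, 108–116.
The reverse primer's reverse complement is GGAGAGAC, matching at positions 202–209.
Each forward site pairs with the reverse site to give a product ending at position 209: sizes 147, 102 bp.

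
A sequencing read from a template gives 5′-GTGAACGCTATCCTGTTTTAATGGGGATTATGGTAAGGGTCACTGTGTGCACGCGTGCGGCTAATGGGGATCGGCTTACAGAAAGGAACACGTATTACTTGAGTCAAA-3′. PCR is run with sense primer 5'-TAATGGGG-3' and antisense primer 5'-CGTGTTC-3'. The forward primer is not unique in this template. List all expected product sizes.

74 bp, 31 bp

The forward primer TAATGGGG matches the top strand at positions 19–26, 62–69.
The reverse primer's reverse complement is GAACACG, matching at positions 86–92.
Each forward site pairs with the reverse site to give a product ending at position 92: sizes 74, 31 bp.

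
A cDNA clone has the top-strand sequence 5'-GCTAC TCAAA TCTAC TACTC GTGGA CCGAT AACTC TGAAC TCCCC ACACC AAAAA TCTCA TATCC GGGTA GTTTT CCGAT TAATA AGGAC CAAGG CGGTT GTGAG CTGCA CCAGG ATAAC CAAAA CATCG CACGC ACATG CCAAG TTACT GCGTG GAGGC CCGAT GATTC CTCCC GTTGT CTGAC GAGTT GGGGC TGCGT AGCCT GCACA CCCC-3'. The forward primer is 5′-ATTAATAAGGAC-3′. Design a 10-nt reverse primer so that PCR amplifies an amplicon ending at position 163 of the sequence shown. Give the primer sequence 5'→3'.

5'-CGGGCCTCCA-3'

The forward primer binds at positions 79–90; the product's 3' end on the top strand is position 163.
The reverse primer anneals to the top strand over positions 154–163, i.e. to TGGAGGCCCG.
Its sequence written 5'→3' is the reverse complement: CGGGCCTCCA.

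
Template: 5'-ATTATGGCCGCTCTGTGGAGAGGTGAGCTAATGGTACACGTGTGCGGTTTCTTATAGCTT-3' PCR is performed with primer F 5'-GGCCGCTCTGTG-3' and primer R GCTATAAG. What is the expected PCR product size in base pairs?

The forward primer matches the template at positions 6–17.
The reverse primer's reverse complement is CTTATAGC, which matches the template at positions 51–58.
The product runs from position 6 to position 58, so its length is 58 − 6 + 1 = 53 bp.

53 bp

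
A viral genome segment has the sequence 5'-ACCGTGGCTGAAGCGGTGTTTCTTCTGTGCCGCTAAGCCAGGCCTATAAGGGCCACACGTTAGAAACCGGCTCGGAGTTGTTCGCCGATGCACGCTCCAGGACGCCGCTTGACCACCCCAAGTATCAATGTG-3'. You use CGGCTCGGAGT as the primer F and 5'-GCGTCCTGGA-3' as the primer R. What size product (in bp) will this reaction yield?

The forward primer matches the template at positions 68–78.
The reverse primer's reverse complement is TCCAGGACGC, which matches the template at positions 96–105.
Amplicon spans positions 68–105: 38 bp.

38 bp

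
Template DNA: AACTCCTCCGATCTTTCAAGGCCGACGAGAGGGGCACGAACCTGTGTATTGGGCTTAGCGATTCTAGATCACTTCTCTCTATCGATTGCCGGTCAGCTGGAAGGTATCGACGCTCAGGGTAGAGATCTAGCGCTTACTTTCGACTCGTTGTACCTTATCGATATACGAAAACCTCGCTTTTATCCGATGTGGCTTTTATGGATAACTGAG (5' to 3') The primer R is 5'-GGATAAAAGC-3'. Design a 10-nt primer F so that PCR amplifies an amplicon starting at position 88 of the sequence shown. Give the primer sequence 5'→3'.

The reverse primer's reverse complement GCTTTTATCC matches the template at positions 176–185; the product starts at position 88.
The forward primer is identical to the top strand over positions 88–97: GCCGGTCAGC.

5'-GCCGGTCAGC-3'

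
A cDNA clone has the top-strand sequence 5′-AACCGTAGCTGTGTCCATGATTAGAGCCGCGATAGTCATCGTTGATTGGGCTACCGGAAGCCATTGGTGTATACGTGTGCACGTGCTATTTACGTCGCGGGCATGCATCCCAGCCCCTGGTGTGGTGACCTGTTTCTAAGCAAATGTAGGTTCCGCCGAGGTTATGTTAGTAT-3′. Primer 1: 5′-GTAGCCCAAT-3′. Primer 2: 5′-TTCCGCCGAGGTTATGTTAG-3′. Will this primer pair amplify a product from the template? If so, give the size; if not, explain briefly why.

Primer 1 (GTAGCCCAAT) has reverse complement ATTGGGCTAC, which matches the top strand at positions 45–54; primer 1 anneals to the top strand there with its 3' end pointing upstream toward position 45.
Primer 2 (TTCCGCCGAGGTTATGTTAG) matches the top strand directly at positions 151–170; it anneals to the bottom strand with its 3' end pointing downstream toward position 170.
The 3' ends diverge (primer 1 extends toward position 1, primer 2 toward position 173), so the primers never converge on a shared product.

No product — the primers' 3' ends point away from each other.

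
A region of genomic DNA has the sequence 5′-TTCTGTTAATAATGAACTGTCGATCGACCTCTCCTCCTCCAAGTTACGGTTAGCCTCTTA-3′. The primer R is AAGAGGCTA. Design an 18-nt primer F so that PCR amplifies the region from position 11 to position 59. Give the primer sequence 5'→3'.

5'-AATGAACTGTCGATCGAC-3'

The reverse primer's reverse complement TAGCCTCTT matches the template at positions 51–59; the product starts at position 11.
The forward primer is identical to the top strand over positions 11–28: AATGAACTGTCGATCGAC.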